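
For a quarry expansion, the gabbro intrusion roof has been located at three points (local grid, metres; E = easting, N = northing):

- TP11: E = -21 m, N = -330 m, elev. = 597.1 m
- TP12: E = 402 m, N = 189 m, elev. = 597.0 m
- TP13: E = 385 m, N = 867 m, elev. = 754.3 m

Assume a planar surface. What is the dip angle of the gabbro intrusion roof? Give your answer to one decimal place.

19.6°

Let the plane be z = a·E + b·N + c.
TP12−TP11: 423a + 519b = −0.1;  TP13−TP11: 406a + 1197b = 157.2.
Solving gives a = −0.27639, b = 0.22508.
Gradient magnitude |∇z| = √(a² + b²) = √(0.07639 + 0.05066) = 0.35644.
True dip = arctan(0.35644) = 19.6°, dipping toward SE (azimuth ≈ 129°).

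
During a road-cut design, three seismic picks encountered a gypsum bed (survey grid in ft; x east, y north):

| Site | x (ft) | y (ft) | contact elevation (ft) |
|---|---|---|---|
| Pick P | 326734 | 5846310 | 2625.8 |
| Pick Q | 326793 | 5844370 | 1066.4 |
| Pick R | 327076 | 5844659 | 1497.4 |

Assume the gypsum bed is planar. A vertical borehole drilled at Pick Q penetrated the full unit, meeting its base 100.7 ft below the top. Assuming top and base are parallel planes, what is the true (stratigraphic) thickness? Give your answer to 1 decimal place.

Let the plane be z = a·x + b·y + c.
Pick Q−Pick P: 59a − 1940b = −1559.4;  Pick R−Pick P: 342a − 1651b = −1128.4.
Solving gives a = 0.68096, b = 0.82452.
|∇z| = √(a²+b²) = 1.06937, so dip δ = arctan(1.06937) = 46.92°.
True thickness = vertical thickness × cos δ = 100.7 × cos 46.92° = 68.8 ft.

68.8 ft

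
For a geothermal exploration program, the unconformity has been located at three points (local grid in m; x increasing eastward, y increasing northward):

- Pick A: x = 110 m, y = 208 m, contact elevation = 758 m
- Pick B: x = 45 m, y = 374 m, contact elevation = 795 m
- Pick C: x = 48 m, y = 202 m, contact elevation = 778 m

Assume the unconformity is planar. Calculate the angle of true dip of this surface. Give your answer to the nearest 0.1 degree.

Two edge vectors: Pick A→Pick B = (-65, 166, 37), Pick A→Pick C = (-62, -6, 20).
Normal n = (Pick A→Pick B) × (Pick A→Pick C) = (3542, -994, 10682).
So ∂z/∂x = −n_x/n_z = −0.33159 and ∂z/∂y = −n_y/n_z = 0.09305.
Gradient magnitude |∇z| = √(a² + b²) = √(0.10995 + 0.00866) = 0.34440.
True dip = arctan(0.34440) = 19.0°, dipping toward ESE (azimuth ≈ 106°).

19.0°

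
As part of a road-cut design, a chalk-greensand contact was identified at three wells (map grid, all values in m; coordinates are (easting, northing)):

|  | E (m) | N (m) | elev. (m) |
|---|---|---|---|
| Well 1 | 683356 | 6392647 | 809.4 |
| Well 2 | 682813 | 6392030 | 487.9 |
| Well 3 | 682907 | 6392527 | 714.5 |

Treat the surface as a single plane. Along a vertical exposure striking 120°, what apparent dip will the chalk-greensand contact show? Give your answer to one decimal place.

7.8°

Let the plane be z = a·E + b·N + c.
Well 2−Well 1: −543a − 617b = −321.5;  Well 3−Well 1: −449a − 120b = −94.9.
Solving gives a = 0.09427, b = 0.43811.
Unit vector along 120° is (sin 120°, cos 120°) = (0.8660, -0.5000).
Slope in that direction = a·(0.8660) + b·(-0.5000) = −0.13741.
Apparent dip = arctan|0.13741| = 7.8° (true dip is 24.1°, so apparent ≤ true as expected).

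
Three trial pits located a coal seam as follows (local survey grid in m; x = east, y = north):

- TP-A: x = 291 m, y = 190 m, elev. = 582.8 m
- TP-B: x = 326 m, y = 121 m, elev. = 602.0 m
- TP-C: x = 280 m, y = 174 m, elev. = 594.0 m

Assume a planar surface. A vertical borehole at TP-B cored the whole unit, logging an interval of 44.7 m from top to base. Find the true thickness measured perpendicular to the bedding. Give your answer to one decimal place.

Two edge vectors: TP-A→TP-B = (35, -69, 19.2), TP-A→TP-C = (-11, -16, 11.2).
Normal n = (TP-A→TP-B) × (TP-A→TP-C) = (-465.6, -603.2, -1319).
So ∂z/∂x = −n_x/n_z = −0.35299 and ∂z/∂y = −n_y/n_z = −0.45732.
|∇z| = √(a²+b²) = 0.57771, so dip δ = arctan(0.57771) = 30.02°.
True thickness = vertical thickness × cos δ = 44.7 × cos 30.02° = 38.7 m.

38.7 m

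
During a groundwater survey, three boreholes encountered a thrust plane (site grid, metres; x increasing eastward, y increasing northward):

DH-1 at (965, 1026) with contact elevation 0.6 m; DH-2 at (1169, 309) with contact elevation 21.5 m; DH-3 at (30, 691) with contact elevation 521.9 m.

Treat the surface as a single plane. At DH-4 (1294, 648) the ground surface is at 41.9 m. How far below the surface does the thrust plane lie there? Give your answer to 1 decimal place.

140.2 m

Two edge vectors: DH-1→DH-2 = (204, -717, 20.9), DH-1→DH-3 = (-935, -335, 521.3).
Normal n = (DH-1→DH-2) × (DH-1→DH-3) = (-366770.6, -125886.7, -738735).
So ∂z/∂x = −n_x/n_z = −0.496485 and ∂z/∂y = −n_y/n_z = −0.170408.
Intercept c from DH-1: 0.6 + 479.11 + 174.84 = 654.55.
At (1294, 648): z_contact = −642.45 − 110.42 + 654.55 = -98.33 m.
Depth below ground = 41.9 − (-98.33) = 140.2 m.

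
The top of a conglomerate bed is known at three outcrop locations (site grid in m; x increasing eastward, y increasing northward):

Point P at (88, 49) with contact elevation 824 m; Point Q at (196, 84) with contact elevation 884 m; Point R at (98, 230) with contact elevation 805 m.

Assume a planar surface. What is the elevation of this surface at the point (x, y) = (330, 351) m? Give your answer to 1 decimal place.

Let the plane be z = a·x + b·y + c.
Point Q−Point P: 108a + 35b = 60;  Point R−Point P: 10a + 181b = −19.
Solving gives a = 0.60032, b = −0.13814.
Then c = 824 − a·88 − b·49 = 777.94.
At (330, 351): z = 198.1 − 48.5 + 777.94 = 927.6 m.

927.6 m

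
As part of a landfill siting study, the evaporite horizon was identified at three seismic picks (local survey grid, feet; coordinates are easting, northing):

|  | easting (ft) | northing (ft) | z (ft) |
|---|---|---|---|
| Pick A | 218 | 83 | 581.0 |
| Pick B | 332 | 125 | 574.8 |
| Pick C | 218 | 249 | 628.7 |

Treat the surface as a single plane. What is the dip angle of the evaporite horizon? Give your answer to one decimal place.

Two edge vectors: Pick A→Pick B = (114, 42, -6.2), Pick A→Pick C = (0, 166, 47.7).
Normal n = (Pick A→Pick B) × (Pick A→Pick C) = (3032.6, -5437.8, 18924).
So ∂z/∂easting = −n_x/n_z = −0.16025 and ∂z/∂northing = −n_y/n_z = 0.28735.
Gradient magnitude |∇z| = √(a² + b²) = √(0.02568 + 0.08257) = 0.32901.
True dip = arctan(0.32901) = 18.2°, dipping toward SSE (azimuth ≈ 151°).

18.2°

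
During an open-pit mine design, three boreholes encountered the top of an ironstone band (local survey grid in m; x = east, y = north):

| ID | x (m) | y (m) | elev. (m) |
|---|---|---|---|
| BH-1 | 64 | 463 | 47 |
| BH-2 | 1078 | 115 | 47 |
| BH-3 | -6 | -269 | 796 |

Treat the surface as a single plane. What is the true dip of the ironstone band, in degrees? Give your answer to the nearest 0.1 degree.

Two edge vectors: BH-1→BH-2 = (1014, -348, 0), BH-1→BH-3 = (-70, -732, 749).
Normal n = (BH-1→BH-2) × (BH-1→BH-3) = (-260652, -759486, -766608).
So ∂z/∂x = −n_x/n_z = −0.34001 and ∂z/∂y = −n_y/n_z = −0.99071.
Gradient magnitude |∇z| = √(a² + b²) = √(0.11560 + 0.98151) = 1.04743.
True dip = arctan(1.04743) = 46.3°, dipping toward NNE (azimuth ≈ 019°).

46.3°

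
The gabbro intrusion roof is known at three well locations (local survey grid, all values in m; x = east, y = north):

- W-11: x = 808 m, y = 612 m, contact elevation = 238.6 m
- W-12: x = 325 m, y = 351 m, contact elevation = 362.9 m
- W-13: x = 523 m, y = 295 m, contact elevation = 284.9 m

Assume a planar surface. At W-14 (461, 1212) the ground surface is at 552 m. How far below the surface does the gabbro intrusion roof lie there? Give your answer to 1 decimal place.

Two edge vectors: W-11→W-12 = (-483, -261, 124.3), W-11→W-13 = (-285, -317, 46.3).
Normal n = (W-11→W-12) × (W-11→W-13) = (27318.8, -13062.6, 78726).
So ∂z/∂x = −n_x/n_z = −0.347011 and ∂z/∂y = −n_y/n_z = 0.165925.
Intercept c from W-11: 238.6 + 280.39 − 101.55 = 417.44.
At (461, 1212): z_contact = −159.97 + 201.10 + 417.44 = 458.57 m.
Depth below ground = 552 − 458.57 = 93.4 m.

93.4 m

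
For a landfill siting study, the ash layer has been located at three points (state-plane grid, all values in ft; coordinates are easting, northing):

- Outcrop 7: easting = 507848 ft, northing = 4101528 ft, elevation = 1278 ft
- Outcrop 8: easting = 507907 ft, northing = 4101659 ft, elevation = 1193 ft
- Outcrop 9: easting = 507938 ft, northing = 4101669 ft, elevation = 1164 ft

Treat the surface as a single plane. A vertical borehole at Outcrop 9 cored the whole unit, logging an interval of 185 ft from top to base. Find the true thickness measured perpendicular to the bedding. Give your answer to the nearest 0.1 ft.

Let the plane be z = a·easting + b·northing + c.
Outcrop 8−Outcrop 7: 59a + 131b = −85;  Outcrop 9−Outcrop 7: 90a + 141b = −114.
Solving gives a = −0.84961, b = −0.26621.
|∇z| = √(a²+b²) = 0.89034, so dip δ = arctan(0.89034) = 41.68°.
True thickness = vertical thickness × cos δ = 185 × cos 41.68° = 138.2 ft.

138.2 ft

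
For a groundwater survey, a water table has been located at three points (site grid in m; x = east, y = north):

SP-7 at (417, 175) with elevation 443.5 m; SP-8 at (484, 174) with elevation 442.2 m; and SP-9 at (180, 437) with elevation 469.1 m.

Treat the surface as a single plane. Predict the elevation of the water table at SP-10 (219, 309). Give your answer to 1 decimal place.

458.0 m

Let the plane be z = a·x + b·y + c.
SP-8−SP-7: 67a − 1b = −1.3;  SP-9−SP-7: −237a + 262b = 25.6.
Solving gives a = −0.01819, b = 0.08126.
Then c = 443.5 − a·417 − b·175 = 436.87.
At (219, 309): z = −4.0 + 25.1 + 436.87 = 458.0 m.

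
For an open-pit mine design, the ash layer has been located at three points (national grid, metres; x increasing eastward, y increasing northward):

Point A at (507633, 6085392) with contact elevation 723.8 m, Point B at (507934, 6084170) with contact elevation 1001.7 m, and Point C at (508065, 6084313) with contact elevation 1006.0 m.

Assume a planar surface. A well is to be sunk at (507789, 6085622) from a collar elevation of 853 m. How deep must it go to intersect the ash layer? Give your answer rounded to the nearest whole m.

Two edge vectors: Point A→Point B = (301, -1222, 277.9), Point A→Point C = (432, -1079, 282.2).
Normal n = (Point A→Point B) × (Point A→Point C) = (-44994.3, 35110.6, 203125).
So ∂z/∂x = −n_x/n_z = 0.22151040 and ∂z/∂y = −n_y/n_z = −0.17285218.
Intercept c from Point A: 723.8 − 112445.99 + 1051873.30 = 940151.11.
At (507789, 6085622): z_contact = 112480.5 − 1051913.1 + 940151.11 = 718.6 m.
Depth below ground = 853 − 718.6 = 134 m.

134 m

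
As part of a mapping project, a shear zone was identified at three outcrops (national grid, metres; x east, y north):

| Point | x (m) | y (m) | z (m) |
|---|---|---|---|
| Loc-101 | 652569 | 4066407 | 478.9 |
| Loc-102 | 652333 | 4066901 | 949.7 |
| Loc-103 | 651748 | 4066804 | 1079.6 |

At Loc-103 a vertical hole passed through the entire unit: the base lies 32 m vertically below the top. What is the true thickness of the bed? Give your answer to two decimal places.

Two edge vectors: Loc-101→Loc-102 = (-236, 494, 470.8), Loc-101→Loc-103 = (-821, 397, 600.7).
Normal n = (Loc-101→Loc-102) × (Loc-101→Loc-103) = (109838.2, -244761.6, 311882).
So ∂z/∂x = −n_x/n_z = −0.35218 and ∂z/∂y = −n_y/n_z = 0.78479.
|∇z| = √(a²+b²) = 0.86019, so dip δ = arctan(0.86019) = 40.70°.
True thickness = vertical thickness × cos δ = 32 × cos 40.70° = 24.26 m.

24.26 m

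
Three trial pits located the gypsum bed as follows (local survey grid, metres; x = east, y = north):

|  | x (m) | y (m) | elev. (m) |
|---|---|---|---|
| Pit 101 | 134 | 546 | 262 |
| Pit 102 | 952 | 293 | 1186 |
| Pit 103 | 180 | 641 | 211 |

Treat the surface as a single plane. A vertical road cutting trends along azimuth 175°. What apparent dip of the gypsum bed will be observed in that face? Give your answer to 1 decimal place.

Two edge vectors: Pit 101→Pit 102 = (818, -253, 924), Pit 101→Pit 103 = (46, 95, -51).
Normal n = (Pit 101→Pit 102) × (Pit 101→Pit 103) = (-74877, 84222, 89348).
So ∂z/∂x = −n_x/n_z = 0.83804 and ∂z/∂y = −n_y/n_z = −0.94263.
Unit vector along 175° is (sin 175°, cos 175°) = (0.0872, -0.9962).
Slope in that direction = a·(0.0872) + b·(-0.9962) = 1.01208.
Apparent dip = arctan|1.01208| = 45.3° (true dip is 51.6°, so apparent ≤ true as expected).

45.3°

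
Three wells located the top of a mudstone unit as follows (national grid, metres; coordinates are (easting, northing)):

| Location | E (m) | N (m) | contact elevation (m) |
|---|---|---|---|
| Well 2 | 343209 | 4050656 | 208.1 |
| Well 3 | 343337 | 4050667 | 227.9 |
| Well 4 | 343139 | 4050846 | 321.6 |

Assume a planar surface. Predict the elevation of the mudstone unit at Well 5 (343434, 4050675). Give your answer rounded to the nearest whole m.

243 m

Two edge vectors: Well 2→Well 3 = (128, 11, 19.8), Well 2→Well 4 = (-70, 190, 113.5).
Normal n = (Well 2→Well 3) × (Well 2→Well 4) = (-2513.5, -15914, 25090).
So ∂z/∂E = −n_x/n_z = 0.10017935 and ∂z/∂N = −n_y/n_z = 0.63427660.
Intercept c from Well 2: 208.1 − 34382.46 − 2569236.33 = −2603410.69.
At (343434, 4050675): z = 34405.0 + 2569248.4 − 2603410.69 = 242.7 m.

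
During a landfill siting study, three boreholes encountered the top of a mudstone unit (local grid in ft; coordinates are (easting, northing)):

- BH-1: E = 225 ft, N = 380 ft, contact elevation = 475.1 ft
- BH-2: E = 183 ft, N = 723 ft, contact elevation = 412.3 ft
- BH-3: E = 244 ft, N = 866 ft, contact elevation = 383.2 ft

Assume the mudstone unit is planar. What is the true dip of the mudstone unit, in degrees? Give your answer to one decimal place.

Two edge vectors: BH-1→BH-2 = (-42, 343, -62.8), BH-1→BH-3 = (19, 486, -91.9).
Normal n = (BH-1→BH-2) × (BH-1→BH-3) = (-1000.9, -5053, -26929).
So ∂z/∂E = −n_x/n_z = −0.03717 and ∂z/∂N = −n_y/n_z = −0.18764.
Gradient magnitude |∇z| = √(a² + b²) = √(0.00138 + 0.03521) = 0.19129.
True dip = arctan(0.19129) = 10.8°, dipping toward N (azimuth ≈ 011°).

10.8°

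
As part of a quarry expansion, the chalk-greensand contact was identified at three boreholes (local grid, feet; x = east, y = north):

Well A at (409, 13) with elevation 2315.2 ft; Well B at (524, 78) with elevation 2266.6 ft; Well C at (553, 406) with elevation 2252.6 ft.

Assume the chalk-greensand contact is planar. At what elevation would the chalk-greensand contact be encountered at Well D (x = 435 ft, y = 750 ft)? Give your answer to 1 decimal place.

2300.2 ft

Two edge vectors: Well A→Well B = (115, 65, -48.6), Well A→Well C = (144, 393, -62.6).
Normal n = (Well A→Well B) × (Well A→Well C) = (15030.8, 200.6, 35835).
So ∂z/∂x = −n_x/n_z = −0.41944 and ∂z/∂y = −n_y/n_z = −0.00560.
Intercept c from Well A: 2315.2 + 171.55 + 0.07 = 2486.83.
At (435, 750): z = −182.5 − 4.2 + 2486.83 = 2300.2 ft.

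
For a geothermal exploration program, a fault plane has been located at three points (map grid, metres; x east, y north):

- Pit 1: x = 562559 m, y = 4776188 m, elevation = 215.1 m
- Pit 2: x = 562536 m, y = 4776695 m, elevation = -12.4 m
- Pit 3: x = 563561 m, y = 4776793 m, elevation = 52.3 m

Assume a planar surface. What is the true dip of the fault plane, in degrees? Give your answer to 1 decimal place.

24.5°

Two edge vectors: Pit 1→Pit 2 = (-23, 507, -227.5), Pit 1→Pit 3 = (1002, 605, -162.8).
Normal n = (Pit 1→Pit 2) × (Pit 1→Pit 3) = (55097.9, -231699.4, -521929).
So ∂z/∂x = −n_x/n_z = 0.10557 and ∂z/∂y = −n_y/n_z = −0.44393.
Gradient magnitude |∇z| = √(a² + b²) = √(0.01114 + 0.19707) = 0.45631.
True dip = arctan(0.45631) = 24.5°, dipping toward NNW (azimuth ≈ 347°).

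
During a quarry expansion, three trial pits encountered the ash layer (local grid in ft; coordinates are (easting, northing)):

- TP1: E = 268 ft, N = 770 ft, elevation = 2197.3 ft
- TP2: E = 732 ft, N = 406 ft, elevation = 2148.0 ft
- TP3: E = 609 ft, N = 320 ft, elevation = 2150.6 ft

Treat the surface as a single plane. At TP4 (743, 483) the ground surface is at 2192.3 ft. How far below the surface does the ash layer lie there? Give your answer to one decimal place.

Two edge vectors: TP1→TP2 = (464, -364, -49.3), TP1→TP3 = (341, -450, -46.7).
Normal n = (TP1→TP2) × (TP1→TP3) = (-5186.2, 4857.5, -84676).
So ∂z/∂E = −n_x/n_z = −0.06125 and ∂z/∂N = −n_y/n_z = 0.05737.
Intercept c from TP1: 2197.3 + 16.41 − 44.17 = 2169.54.
At (743, 483): z_contact = −45.51 + 27.71 + 2169.54 = 2151.74 ft.
Depth below ground = 2192.3 − 2151.74 = 40.6 ft.

40.6 ft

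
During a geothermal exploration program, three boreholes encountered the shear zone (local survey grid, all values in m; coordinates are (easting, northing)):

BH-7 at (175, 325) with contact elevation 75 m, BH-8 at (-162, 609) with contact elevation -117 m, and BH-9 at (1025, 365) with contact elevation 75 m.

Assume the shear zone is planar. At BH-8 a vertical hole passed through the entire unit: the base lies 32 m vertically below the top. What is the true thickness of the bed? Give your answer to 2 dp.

Two edge vectors: BH-7→BH-8 = (-337, 284, -192), BH-7→BH-9 = (850, 40, 0).
Normal n = (BH-7→BH-8) × (BH-7→BH-9) = (7680, -163200, -254880).
So ∂z/∂E = −n_x/n_z = 0.03013 and ∂z/∂N = −n_y/n_z = −0.64030.
|∇z| = √(a²+b²) = 0.64101, so dip δ = arctan(0.64101) = 32.66°.
True thickness = vertical thickness × cos δ = 32 × cos 32.66° = 26.94 m.

26.94 m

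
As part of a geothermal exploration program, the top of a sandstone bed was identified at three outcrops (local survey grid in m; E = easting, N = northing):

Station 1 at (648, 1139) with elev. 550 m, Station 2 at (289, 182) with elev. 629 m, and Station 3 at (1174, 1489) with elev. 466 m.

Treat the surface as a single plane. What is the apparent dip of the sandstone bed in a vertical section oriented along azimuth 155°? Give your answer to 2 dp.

Two edge vectors: Station 1→Station 2 = (-359, -957, 79), Station 1→Station 3 = (526, 350, -84).
Normal n = (Station 1→Station 2) × (Station 1→Station 3) = (52738, 11398, 377732).
So ∂z/∂E = −n_x/n_z = −0.13962 and ∂z/∂N = −n_y/n_z = −0.03017.
Unit vector along 155° is (sin 155°, cos 155°) = (0.4226, -0.9063).
Slope in that direction = a·(0.4226) + b·(-0.9063) = −0.03166.
Apparent dip = arctan|0.03166| = 1.81° (true dip is 8.1°, so apparent ≤ true as expected).

1.81°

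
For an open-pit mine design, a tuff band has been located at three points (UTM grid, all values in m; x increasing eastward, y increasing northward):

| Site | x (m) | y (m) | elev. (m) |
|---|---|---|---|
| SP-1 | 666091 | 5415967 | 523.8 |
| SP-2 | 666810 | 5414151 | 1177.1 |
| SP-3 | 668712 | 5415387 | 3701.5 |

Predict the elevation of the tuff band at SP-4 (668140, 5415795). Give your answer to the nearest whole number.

Let the plane be z = a·x + b·y + c.
SP-2−SP-1: 719a − 1816b = 653.3;  SP-3−SP-1: 2621a − 580b = 3177.7.
Solving gives a = 1.24157076, b = 0.13182234.
Then c = 523.8 − a·666091 − b·5415967 = −1540420.77.
At (668140, 5415795): z = 829543.1 + 713922.8 − 1540420.77 = 3045.1 m.

3045 m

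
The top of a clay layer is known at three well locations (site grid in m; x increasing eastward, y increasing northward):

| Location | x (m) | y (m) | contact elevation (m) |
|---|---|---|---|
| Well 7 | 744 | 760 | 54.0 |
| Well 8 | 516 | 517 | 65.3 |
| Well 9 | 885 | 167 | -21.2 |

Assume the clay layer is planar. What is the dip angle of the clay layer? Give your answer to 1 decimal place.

9.8°

Two edge vectors: Well 7→Well 8 = (-228, -243, 11.3), Well 7→Well 9 = (141, -593, -75.2).
Normal n = (Well 7→Well 8) × (Well 7→Well 9) = (24974.5, -15552.3, 169467).
So ∂z/∂x = −n_x/n_z = −0.14737 and ∂z/∂y = −n_y/n_z = 0.09177.
Gradient magnitude |∇z| = √(a² + b²) = √(0.02172 + 0.00842) = 0.17361.
True dip = arctan(0.17361) = 9.8°, dipping toward ESE (azimuth ≈ 122°).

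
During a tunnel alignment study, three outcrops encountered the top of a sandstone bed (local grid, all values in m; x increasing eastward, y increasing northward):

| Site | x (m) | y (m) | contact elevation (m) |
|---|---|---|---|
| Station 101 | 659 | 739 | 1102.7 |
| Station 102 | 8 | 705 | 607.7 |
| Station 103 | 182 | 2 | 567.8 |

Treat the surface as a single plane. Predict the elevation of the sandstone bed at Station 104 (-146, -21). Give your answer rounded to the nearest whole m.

Two edge vectors: Station 101→Station 102 = (-651, -34, -495), Station 101→Station 103 = (-477, -737, -534.9).
Normal n = (Station 101→Station 102) × (Station 101→Station 103) = (-346628.4, -112104.9, 463569).
So ∂z/∂x = −n_x/n_z = 0.74774 and ∂z/∂y = −n_y/n_z = 0.24183.
Intercept c from Station 101: 1102.7 − 492.76 − 178.71 = 431.23.
At (-146, -21): z = −109.2 − 5.1 + 431.23 = 317.0 m.

317 m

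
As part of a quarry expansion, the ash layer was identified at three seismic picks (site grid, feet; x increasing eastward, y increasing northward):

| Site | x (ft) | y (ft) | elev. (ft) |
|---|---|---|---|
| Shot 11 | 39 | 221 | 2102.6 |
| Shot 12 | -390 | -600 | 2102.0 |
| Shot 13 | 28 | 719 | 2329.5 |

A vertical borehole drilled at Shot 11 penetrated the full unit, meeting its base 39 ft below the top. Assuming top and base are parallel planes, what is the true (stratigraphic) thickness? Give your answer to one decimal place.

28.4 ft

Two edge vectors: Shot 11→Shot 12 = (-429, -821, -0.6), Shot 11→Shot 13 = (-11, 498, 226.9).
Normal n = (Shot 11→Shot 12) × (Shot 11→Shot 13) = (-185986.1, 97346.7, -222673).
So ∂z/∂x = −n_x/n_z = −0.83524 and ∂z/∂y = −n_y/n_z = 0.43717.
|∇z| = √(a²+b²) = 0.94274, so dip δ = arctan(0.94274) = 43.31°.
True thickness = vertical thickness × cos δ = 39 × cos 43.31° = 28.4 ft.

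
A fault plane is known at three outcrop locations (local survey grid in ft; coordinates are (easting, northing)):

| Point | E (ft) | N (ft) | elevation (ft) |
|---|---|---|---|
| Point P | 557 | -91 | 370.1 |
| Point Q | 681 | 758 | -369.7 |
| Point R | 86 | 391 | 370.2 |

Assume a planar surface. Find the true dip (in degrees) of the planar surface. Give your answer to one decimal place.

47.3°

Two edge vectors: Point P→Point Q = (124, 849, -739.8), Point P→Point R = (-471, 482, 0.1).
Normal n = (Point P→Point Q) × (Point P→Point R) = (356668.5, 348433.4, 459647).
So ∂z/∂E = −n_x/n_z = −0.77596 and ∂z/∂N = −n_y/n_z = −0.75805.
Gradient magnitude |∇z| = √(a² + b²) = √(0.60212 + 0.57463) = 1.08478.
True dip = arctan(1.08478) = 47.3°, dipping toward NE (azimuth ≈ 046°).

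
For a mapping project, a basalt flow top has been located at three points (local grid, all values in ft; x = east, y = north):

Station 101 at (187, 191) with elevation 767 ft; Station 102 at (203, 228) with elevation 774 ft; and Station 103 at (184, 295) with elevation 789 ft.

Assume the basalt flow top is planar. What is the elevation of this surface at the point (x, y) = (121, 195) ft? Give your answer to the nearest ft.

771 ft

Let the plane be z = a·x + b·y + c.
Station 102−Station 101: 16a + 37b = 7;  Station 103−Station 101: −3a + 104b = 22.
Solving gives a = −0.04845, b = 0.21014.
Then c = 767 − a·187 − b·191 = 735.92.
At (121, 195): z = −5.9 + 41.0 + 735.92 = 771.0 ft.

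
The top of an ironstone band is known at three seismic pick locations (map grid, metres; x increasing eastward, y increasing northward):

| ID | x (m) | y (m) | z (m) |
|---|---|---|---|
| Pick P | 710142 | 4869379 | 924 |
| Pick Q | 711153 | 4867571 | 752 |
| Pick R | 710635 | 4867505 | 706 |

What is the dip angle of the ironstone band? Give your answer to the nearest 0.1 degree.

8.7°

Let the plane be z = a·x + b·y + c.
Pick Q−Pick P: 1011a − 1808b = −172;  Pick R−Pick P: 493a − 1874b = −218.
Solving gives a = 0.07158, b = 0.13516.
Gradient magnitude |∇z| = √(a² + b²) = √(0.00512 + 0.01827) = 0.15295.
True dip = arctan(0.15295) = 8.7°, dipping toward SSW (azimuth ≈ 208°).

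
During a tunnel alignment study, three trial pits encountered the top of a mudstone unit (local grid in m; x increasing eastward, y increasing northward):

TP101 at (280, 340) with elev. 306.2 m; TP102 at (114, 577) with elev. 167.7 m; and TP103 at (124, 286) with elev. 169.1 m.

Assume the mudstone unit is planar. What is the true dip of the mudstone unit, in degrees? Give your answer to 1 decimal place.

41.0°

Let the plane be z = a·x + b·y + c.
TP102−TP101: −166a + 237b = −138.5;  TP103−TP101: −156a − 54b = −137.1.
Solving gives a = 0.87016, b = 0.02509.
Gradient magnitude |∇z| = √(a² + b²) = √(0.75718 + 0.00063) = 0.87052.
True dip = arctan(0.87052) = 41.0°, dipping toward W (azimuth ≈ 268°).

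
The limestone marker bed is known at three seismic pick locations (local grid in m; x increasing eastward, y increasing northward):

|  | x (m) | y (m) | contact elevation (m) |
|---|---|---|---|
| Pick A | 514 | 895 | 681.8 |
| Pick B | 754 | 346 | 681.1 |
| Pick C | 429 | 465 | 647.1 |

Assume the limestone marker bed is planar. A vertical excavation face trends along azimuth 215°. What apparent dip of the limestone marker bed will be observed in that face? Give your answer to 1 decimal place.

6.7°

Let the plane be z = a·x + b·y + c.
Pick B−Pick A: 240a − 549b = −0.7;  Pick C−Pick A: −85a − 430b = −34.7.
Solving gives a = 0.12511, b = 0.05597.
Unit vector along 215° is (sin 215°, cos 215°) = (-0.5736, -0.8192).
Slope in that direction = a·(-0.5736) + b·(-0.8192) = −0.11760.
Apparent dip = arctan|0.11760| = 6.7° (true dip is 7.8°, so apparent ≤ true as expected).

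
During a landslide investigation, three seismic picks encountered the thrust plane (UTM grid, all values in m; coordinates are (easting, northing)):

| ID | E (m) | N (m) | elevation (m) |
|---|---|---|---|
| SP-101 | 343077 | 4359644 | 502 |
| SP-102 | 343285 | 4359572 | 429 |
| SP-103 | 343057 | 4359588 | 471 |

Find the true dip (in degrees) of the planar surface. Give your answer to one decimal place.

Two edge vectors: SP-101→SP-102 = (208, -72, -73), SP-101→SP-103 = (-20, -56, -31).
Normal n = (SP-101→SP-102) × (SP-101→SP-103) = (-1856, 7908, -13088).
So ∂z/∂E = −n_x/n_z = −0.14181 and ∂z/∂N = −n_y/n_z = 0.60422.
Gradient magnitude |∇z| = √(a² + b²) = √(0.02011 + 0.36508) = 0.62064.
True dip = arctan(0.62064) = 31.8°, dipping toward SSE (azimuth ≈ 167°).

31.8°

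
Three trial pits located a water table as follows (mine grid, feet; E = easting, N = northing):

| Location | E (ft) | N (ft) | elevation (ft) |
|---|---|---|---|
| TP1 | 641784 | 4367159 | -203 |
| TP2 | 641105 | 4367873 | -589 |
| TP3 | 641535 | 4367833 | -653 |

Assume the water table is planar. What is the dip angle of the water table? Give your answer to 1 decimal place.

37.9°

Let the plane be z = a·E + b·N + c.
TP2−TP1: −679a + 714b = −386;  TP3−TP1: −249a + 674b = −450.
Solving gives a = −0.21845, b = −0.74836.
Gradient magnitude |∇z| = √(a² + b²) = √(0.04772 + 0.56004) = 0.77959.
True dip = arctan(0.77959) = 37.9°, dipping toward NNE (azimuth ≈ 016°).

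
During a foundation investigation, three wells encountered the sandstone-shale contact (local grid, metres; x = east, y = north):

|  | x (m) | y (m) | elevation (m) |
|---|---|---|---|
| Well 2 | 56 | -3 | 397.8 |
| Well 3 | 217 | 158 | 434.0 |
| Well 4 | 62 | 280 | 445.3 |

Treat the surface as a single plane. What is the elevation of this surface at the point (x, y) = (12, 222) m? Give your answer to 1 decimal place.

Two edge vectors: Well 2→Well 3 = (161, 161, 36.2), Well 2→Well 4 = (6, 283, 47.5).
Normal n = (Well 2→Well 3) × (Well 2→Well 4) = (-2597.1, -7430.3, 44597).
So ∂z/∂x = −n_x/n_z = 0.05823 and ∂z/∂y = −n_y/n_z = 0.16661.
Intercept c from Well 2: 397.8 − 3.26 + 0.50 = 395.04.
At (12, 222): z = 0.7 + 37.0 + 395.04 = 432.7 m.

432.7 m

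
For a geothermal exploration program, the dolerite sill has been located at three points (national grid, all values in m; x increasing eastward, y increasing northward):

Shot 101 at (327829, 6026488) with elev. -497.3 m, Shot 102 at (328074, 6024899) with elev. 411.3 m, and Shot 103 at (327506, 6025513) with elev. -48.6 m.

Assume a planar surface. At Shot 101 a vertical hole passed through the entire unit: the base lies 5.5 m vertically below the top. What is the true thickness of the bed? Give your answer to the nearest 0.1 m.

4.8 m

Two edge vectors: Shot 101→Shot 102 = (245, -1589, 908.6), Shot 101→Shot 103 = (-323, -975, 448.7).
Normal n = (Shot 101→Shot 102) × (Shot 101→Shot 103) = (172900.7, -403409.3, -752122).
So ∂z/∂x = −n_x/n_z = 0.22988 and ∂z/∂y = −n_y/n_z = −0.53636.
|∇z| = √(a²+b²) = 0.58355, so dip δ = arctan(0.58355) = 30.27°.
True thickness = vertical thickness × cos δ = 5.5 × cos 30.27° = 4.8 m.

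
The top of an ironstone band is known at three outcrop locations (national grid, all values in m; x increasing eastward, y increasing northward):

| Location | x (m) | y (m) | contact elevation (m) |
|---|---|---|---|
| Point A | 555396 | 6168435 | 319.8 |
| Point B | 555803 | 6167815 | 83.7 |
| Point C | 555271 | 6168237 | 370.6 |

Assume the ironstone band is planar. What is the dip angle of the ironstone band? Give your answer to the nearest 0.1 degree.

Let the plane be z = a·x + b·y + c.
Point B−Point A: 407a − 620b = −236.1;  Point C−Point A: −125a − 198b = 50.8.
Solving gives a = −0.49494, b = 0.05590.
Gradient magnitude |∇z| = √(a² + b²) = √(0.24497 + 0.00312) = 0.49809.
True dip = arctan(0.49809) = 26.5°, dipping toward E (azimuth ≈ 096°).

26.5°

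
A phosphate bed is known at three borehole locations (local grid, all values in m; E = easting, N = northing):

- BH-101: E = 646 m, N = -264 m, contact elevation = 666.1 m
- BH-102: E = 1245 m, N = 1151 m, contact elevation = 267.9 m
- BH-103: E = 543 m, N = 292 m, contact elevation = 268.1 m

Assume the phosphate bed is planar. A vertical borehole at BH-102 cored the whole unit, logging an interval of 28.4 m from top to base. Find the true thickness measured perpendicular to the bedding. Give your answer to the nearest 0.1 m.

20.9 m

Two edge vectors: BH-101→BH-102 = (599, 1415, -398.2), BH-101→BH-103 = (-103, 556, -398).
Normal n = (BH-101→BH-102) × (BH-101→BH-103) = (-341770.8, 279416.6, 478789).
So ∂z/∂E = −n_x/n_z = 0.71382 and ∂z/∂N = −n_y/n_z = −0.58359.
|∇z| = √(a²+b²) = 0.92202, so dip δ = arctan(0.92202) = 42.68°.
True thickness = vertical thickness × cos δ = 28.4 × cos 42.68° = 20.9 m.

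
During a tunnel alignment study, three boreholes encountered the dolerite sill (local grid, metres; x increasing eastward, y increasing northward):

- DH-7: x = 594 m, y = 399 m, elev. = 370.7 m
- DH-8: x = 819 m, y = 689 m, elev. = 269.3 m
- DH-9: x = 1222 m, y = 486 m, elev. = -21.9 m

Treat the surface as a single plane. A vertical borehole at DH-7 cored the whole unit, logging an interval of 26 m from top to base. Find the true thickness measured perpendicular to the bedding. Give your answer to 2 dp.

Let the plane be z = a·x + b·y + c.
DH-8−DH-7: 225a + 290b = −101.4;  DH-9−DH-7: 628a + 87b = −392.6.
Solving gives a = −0.64617, b = 0.15169.
|∇z| = √(a²+b²) = 0.66374, so dip δ = arctan(0.66374) = 33.57°.
True thickness = vertical thickness × cos δ = 26 × cos 33.57° = 21.66 m.

21.66 m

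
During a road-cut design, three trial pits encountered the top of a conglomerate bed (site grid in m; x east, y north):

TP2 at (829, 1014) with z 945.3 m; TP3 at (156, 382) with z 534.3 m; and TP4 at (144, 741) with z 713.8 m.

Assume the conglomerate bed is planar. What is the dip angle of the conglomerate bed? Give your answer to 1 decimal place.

Let the plane be z = a·x + b·y + c.
TP3−TP2: −673a − 632b = −411;  TP4−TP2: −685a − 273b = −231.5.
Solving gives a = 0.13686, b = 0.50457.
Gradient magnitude |∇z| = √(a² + b²) = √(0.01873 + 0.25460) = 0.52281.
True dip = arctan(0.52281) = 27.6°, dipping toward SSW (azimuth ≈ 195°).

27.6°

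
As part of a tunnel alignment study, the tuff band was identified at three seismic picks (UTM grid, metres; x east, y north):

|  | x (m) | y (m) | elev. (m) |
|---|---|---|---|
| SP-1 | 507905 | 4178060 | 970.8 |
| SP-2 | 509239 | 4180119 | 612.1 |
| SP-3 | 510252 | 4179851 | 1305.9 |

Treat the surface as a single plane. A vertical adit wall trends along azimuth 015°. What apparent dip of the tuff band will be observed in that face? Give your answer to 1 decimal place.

20.2°

Two edge vectors: SP-1→SP-2 = (1334, 2059, -358.7), SP-1→SP-3 = (2347, 1791, 335.1).
Normal n = (SP-1→SP-2) × (SP-1→SP-3) = (1332402.6, -1288892.3, -2443279).
So ∂z/∂x = −n_x/n_z = 0.54533 and ∂z/∂y = −n_y/n_z = −0.52753.
Unit vector along 015° is (sin 15°, cos 15°) = (0.2588, 0.9659).
Slope in that direction = a·(0.2588) + b·(0.9659) = −0.36841.
Apparent dip = arctan|0.36841| = 20.2° (true dip is 37.2°, so apparent ≤ true as expected).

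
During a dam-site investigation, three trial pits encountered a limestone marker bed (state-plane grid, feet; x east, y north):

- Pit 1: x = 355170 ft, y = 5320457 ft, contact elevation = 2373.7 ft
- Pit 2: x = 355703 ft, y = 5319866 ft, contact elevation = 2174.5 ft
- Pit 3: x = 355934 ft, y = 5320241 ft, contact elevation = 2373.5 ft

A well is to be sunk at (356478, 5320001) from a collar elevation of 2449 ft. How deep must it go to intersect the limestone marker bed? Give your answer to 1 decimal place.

Let the plane be z = a·x + b·y + c.
Pit 2−Pit 1: 533a − 591b = −199.2;  Pit 3−Pit 1: 764a − 216b = −0.2.
Solving gives a = 0.127555024, b = 0.452092772.
Then c = 2373.7 − a·355170 − b·5320457 = −2448270.17.
At (356478, 5320001): z_contact = 45470.56 + 2405134.00 − 2448270.17 = 2334.39 ft.
Depth below ground = 2449 − 2334.39 = 114.6 ft.

114.6 ft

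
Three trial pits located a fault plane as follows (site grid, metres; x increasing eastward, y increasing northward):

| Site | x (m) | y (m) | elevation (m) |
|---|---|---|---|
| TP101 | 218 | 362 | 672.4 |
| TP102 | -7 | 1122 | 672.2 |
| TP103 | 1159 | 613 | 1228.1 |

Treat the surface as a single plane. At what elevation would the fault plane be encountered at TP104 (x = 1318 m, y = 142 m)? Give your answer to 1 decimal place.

1238.9 m

Let the plane be z = a·x + b·y + c.
TP102−TP101: −225a + 760b = −0.2;  TP103−TP101: 941a + 251b = 555.7.
Solving gives a = 0.547386, b = 0.161792.
Then c = 672.4 − a·218 − b·362 = 494.50.
At (1318, 142): z = 721.5 + 23.0 + 494.50 = 1238.9 m.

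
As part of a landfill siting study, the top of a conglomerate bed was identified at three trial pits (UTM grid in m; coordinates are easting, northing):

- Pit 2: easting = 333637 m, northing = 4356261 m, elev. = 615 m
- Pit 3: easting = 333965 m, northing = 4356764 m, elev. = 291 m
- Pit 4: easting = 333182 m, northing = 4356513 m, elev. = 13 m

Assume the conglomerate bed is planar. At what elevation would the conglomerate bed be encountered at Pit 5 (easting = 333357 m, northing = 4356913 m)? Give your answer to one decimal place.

-305.6 m

Let the plane be z = a·easting + b·northing + c.
Pit 3−Pit 2: 328a + 503b = −324;  Pit 4−Pit 2: −455a + 252b = −602.
Solving gives a = 0.709929668, b = −1.107071433.
Then c = 615 − a·333637 − b·4356261 = 4586448.30.
At (333357, 4356913): z = 236660.0 − 4823413.9 + 4586448.30 = -305.6 m.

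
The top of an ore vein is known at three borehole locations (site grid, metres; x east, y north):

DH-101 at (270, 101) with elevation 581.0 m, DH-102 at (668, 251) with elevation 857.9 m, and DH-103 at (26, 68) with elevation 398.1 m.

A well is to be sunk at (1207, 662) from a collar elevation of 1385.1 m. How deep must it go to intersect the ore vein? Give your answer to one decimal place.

Two edge vectors: DH-101→DH-102 = (398, 150, 276.9), DH-101→DH-103 = (-244, -33, -182.9).
Normal n = (DH-101→DH-102) × (DH-101→DH-103) = (-18297.3, 5230.6, 23466).
So ∂z/∂x = −n_x/n_z = 0.779737 and ∂z/∂y = −n_y/n_z = −0.222901.
Intercept c from DH-101: 581 − 210.53 + 22.51 = 392.98.
At (1207, 662): z_contact = 941.14 − 147.56 + 392.98 = 1186.57 m.
Depth below ground = 1385.1 − 1186.57 = 198.5 m.

198.5 m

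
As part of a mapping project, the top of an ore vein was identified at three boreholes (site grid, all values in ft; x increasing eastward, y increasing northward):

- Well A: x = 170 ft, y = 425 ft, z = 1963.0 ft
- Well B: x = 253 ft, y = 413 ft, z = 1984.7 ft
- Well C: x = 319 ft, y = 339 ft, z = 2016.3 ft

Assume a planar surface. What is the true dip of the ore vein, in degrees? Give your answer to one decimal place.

17.7°

Let the plane be z = a·x + b·y + c.
Well B−Well A: 83a − 12b = 21.7;  Well C−Well A: 149a − 86b = 53.3.
Solving gives a = 0.22927, b = −0.22254.
Gradient magnitude |∇z| = √(a² + b²) = √(0.05257 + 0.04952) = 0.31952.
True dip = arctan(0.31952) = 17.7°, dipping toward NW (azimuth ≈ 314°).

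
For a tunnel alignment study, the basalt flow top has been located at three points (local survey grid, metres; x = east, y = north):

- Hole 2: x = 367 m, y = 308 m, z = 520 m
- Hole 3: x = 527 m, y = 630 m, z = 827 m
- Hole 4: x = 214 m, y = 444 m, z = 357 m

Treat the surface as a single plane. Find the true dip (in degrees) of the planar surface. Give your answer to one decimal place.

53.7°

Two edge vectors: Hole 2→Hole 3 = (160, 322, 307), Hole 2→Hole 4 = (-153, 136, -163).
Normal n = (Hole 2→Hole 3) × (Hole 2→Hole 4) = (-94238, -20891, 71026).
So ∂z/∂x = −n_x/n_z = 1.32681 and ∂z/∂y = −n_y/n_z = 0.29413.
Gradient magnitude |∇z| = √(a² + b²) = √(1.76042 + 0.08651) = 1.35902.
True dip = arctan(1.35902) = 53.7°, dipping toward WSW (azimuth ≈ 258°).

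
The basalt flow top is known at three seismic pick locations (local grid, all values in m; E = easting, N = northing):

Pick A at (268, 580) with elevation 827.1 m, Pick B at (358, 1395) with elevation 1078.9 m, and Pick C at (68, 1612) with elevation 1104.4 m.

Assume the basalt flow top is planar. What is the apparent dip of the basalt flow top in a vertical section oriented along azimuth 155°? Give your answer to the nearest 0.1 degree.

11.9°

Let the plane be z = a·E + b·N + c.
Pick B−Pick A: 90a + 815b = 251.8;  Pick C−Pick A: −200a + 1032b = 277.3.
Solving gives a = 0.13232, b = 0.29435.
Unit vector along 155° is (sin 155°, cos 155°) = (0.4226, -0.9063).
Slope in that direction = a·(0.4226) + b·(-0.9063) = −0.21085.
Apparent dip = arctan|0.21085| = 11.9° (true dip is 17.9°, so apparent ≤ true as expected).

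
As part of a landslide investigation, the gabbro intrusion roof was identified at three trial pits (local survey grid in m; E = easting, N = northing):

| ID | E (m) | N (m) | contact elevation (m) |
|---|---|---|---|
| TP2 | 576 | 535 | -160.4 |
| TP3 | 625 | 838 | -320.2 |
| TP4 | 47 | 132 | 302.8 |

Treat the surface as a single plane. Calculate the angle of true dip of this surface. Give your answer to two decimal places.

Two edge vectors: TP2→TP3 = (49, 303, -159.8), TP2→TP4 = (-529, -403, 463.2).
Normal n = (TP2→TP3) × (TP2→TP4) = (75950.2, 61837.4, 140540).
So ∂z/∂E = −n_x/n_z = −0.54042 and ∂z/∂N = −n_y/n_z = −0.44000.
Gradient magnitude |∇z| = √(a² + b²) = √(0.29205 + 0.19360) = 0.69689.
True dip = arctan(0.69689) = 34.87°, dipping toward NE (azimuth ≈ 051°).

34.87°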